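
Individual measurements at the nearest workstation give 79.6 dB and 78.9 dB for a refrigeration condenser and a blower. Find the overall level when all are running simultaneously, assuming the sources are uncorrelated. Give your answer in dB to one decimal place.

For uncorrelated sources the intensities add, so convert each level to linear form, sum, and take 10·log₁₀ of the total.
Σ 10^(L/10) = 10^(79.6/10) + 10^(78.9/10) = 1.688e+08.
L_total = 10·log₁₀(1.688e+08) = 82.27 dB.

82.3 dB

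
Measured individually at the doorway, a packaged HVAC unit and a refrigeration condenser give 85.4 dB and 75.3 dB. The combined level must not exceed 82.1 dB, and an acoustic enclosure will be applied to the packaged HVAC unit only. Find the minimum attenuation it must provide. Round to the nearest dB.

4 dB

Everything except the packaged HVAC unit sums to 10^(75.3/10) = 3.388e+07 in linear terms, 75.30 dB.
To meet 82.1 dB overall, the treated packaged HVAC unit may contribute at most 10^(82.1/10) − 3.388e+07 = 1.283e+08, i.e. 81.08 dB.
So the packaged HVAC unit must be reduced from 85.4 to 81.08 dB: IL = 4.32 dB.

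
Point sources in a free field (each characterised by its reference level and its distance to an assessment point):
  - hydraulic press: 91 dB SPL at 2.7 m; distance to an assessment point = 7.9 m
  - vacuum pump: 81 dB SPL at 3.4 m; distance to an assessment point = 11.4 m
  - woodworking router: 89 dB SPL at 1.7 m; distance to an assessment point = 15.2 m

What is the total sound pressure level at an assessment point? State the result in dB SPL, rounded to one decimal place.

First find each source's level at the receiver (point-source: −20·log₁₀(r/r_ref)), then combine on an intensity basis.
hydraulic press: 91 − 20·log₁₀(7.9/2.7) = 91 − 9.33 = 81.67 dB SPL.
vacuum pump: 81 − 20·log₁₀(11.4/3.4) = 81 − 10.51 = 70.49 dB SPL.
woodworking router: 89 − 20·log₁₀(15.2/1.7) = 89 − 19.03 = 69.97 dB SPL.
Σ 10^(L/10) = 1.682e+08 → L_total = 10·log₁₀(1.682e+08) = 82.26 dB SPL.

82.3 dB SPL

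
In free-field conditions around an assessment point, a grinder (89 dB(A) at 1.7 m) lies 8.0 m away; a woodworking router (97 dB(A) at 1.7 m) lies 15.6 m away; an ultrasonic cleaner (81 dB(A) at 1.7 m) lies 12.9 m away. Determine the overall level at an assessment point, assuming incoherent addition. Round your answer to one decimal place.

Apply inverse-square spreading to bring every level to the receiver, then sum 10^(L/10).
grinder: 89 − 20·log₁₀(8.0/1.7) = 89 − 13.45 = 75.55 dB(A).
woodworking router: 97 − 20·log₁₀(15.6/1.7) = 97 − 19.25 = 77.75 dB(A).
ultrasonic cleaner: 81 − 20·log₁₀(12.9/1.7) = 81 − 17.60 = 63.40 dB(A).
Σ 10^(L/10) = 9.757e+07 → L_total = 10·log₁₀(9.757e+07) = 79.89 dB(A).

79.9 dB(A)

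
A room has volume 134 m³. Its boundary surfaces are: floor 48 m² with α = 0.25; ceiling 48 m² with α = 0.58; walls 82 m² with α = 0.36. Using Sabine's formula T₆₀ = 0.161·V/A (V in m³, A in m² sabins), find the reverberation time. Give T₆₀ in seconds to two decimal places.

0.31 s

Total absorption A = 48·0.25 + 48·0.58 + 82·0.36 = 69.36 m² sabins.
T₆₀ = 0.161·V/A = 0.161·134/69.36 = 0.311 s.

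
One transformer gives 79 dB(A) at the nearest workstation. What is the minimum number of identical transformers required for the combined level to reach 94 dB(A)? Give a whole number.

32

Need L₁ + 10·log₁₀ N ≥ 94, i.e. log₁₀ N ≥ 1.50.
N ≥ 10^(15.0/10) = 31.623, so N = 32.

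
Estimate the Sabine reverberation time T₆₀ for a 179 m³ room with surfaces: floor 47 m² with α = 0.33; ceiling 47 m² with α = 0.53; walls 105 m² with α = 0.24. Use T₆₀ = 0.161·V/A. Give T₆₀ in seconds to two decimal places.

A = Σ Sᵢαᵢ = 47·0.33 + 47·0.53 + 105·0.24 = 65.62 m².
T₆₀ = 0.161·V/A = 0.161·179/65.62 = 0.439 s.

0.44 s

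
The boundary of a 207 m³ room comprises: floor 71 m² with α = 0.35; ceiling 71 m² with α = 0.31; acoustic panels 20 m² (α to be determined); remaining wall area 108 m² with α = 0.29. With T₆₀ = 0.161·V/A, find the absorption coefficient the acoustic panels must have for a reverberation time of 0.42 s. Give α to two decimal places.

0.06

From T₆₀ = 0.161·V/A, the target T₆₀ = 0.42 s needs A = 0.161·207/0.42 = 79.35 m².
Absorption from the other surfaces = 71·0.35 + 71·0.31 + 108·0.29 = 78.18 m², so the acoustic panels must supply 1.17 m² over 20 m².
α = 1.17/20 = 0.059.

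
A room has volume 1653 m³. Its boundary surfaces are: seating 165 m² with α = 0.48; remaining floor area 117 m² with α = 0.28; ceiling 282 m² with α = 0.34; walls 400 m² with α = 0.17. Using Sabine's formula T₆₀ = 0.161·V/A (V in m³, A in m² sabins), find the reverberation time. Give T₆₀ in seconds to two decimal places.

0.96 s

Total absorption A = 165·0.48 + 117·0.28 + 282·0.34 + 400·0.17 = 275.84 m² sabins.
T₆₀ = 0.161 × 1653 / 275.84 = 0.965 s.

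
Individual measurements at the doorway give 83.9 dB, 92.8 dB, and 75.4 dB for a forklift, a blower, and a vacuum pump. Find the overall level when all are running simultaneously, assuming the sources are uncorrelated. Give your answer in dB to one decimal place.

Incoherent sources combine by intensity addition: L_total = 10·log₁₀(Σ 10^(L_i/10)).
Σ 10^(L/10) = 10^(83.9/10) + 10^(92.8/10) + 10^(75.4/10) = 2.186e+09.
L_total = 10·log₁₀(2.186e+09) = 93.40 dB.

93.4 dB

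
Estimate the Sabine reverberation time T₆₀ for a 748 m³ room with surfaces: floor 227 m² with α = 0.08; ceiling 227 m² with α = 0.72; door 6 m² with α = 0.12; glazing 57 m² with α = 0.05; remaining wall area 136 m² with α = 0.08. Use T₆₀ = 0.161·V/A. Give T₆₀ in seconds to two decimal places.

Total absorption A = 227·0.08 + 227·0.72 + 6·0.12 + 57·0.05 + 136·0.08 = 196.05 m² sabins.
T₆₀ = 0.161·V/A = 0.161·748/196.05 = 0.614 s.

0.61 s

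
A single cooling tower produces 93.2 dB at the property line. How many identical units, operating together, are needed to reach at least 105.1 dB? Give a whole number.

Need L₁ + 10·log₁₀ N ≥ 105.1, i.e. log₁₀ N ≥ 1.19.
N ≥ 10^(11.9/10) = 15.488, so N = 16.

16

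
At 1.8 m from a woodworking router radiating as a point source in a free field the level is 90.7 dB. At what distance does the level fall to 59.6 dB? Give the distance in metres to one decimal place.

The 31.1 dB drop corresponds to a distance ratio of 10^(31.1/20) for a point source.
r₂ = 1.8·10^((90.7−59.6)/20) = 1.8·10^(31.1/20) = 64.61 m.

64.6 m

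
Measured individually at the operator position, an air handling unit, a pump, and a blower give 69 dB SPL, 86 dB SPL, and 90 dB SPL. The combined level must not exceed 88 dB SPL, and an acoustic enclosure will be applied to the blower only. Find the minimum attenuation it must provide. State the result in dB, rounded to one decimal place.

6.5 dB

The untreated sources together contribute 10^(69/10) + 10^(86/10) = 4.061e+08, i.e. 86.09 dB SPL.
The limit corresponds to 10^(88/10) = 6.310e+08; subtracting the fixed part leaves 2.249e+08 for the blower, i.e. 83.52 dB SPL.
So the blower must be reduced from 90 to 83.52 dB SPL: IL = 6.48 dB.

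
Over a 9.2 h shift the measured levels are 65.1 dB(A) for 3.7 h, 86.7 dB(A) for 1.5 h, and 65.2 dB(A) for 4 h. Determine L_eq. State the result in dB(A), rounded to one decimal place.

79.0 dB(A)

L_eq = 10·log₁₀[(1/T)·Σ tᵢ·10^(Lᵢ/10)] with T = 9.2 h.
Σ tᵢ·10^(Lᵢ/10) = 3.7·10^(65.1/10) + 1.5·10^(86.7/10) + 4·10^(65.2/10) = 7.268e+08.
L_eq = 10·log₁₀(7.268e+08/9.2) = 78.98 dB(A).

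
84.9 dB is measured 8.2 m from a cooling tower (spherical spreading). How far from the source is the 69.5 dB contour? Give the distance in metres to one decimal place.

48.3 m

Point-source spreading drops the level by 20·log₁₀(r₂/r₁); inverting, r₂/r₁ = 10^(ΔL/20).
r₂ = 8.2·10^((84.9−69.5)/20) = 8.2·10^(15.4/20) = 48.29 m.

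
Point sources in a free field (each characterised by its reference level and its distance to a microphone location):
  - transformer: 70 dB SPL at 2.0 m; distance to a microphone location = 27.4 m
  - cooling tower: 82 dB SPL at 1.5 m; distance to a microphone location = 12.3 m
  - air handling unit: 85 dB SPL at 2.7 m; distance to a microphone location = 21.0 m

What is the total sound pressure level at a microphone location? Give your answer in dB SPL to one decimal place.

68.8 dB SPL

First find each source's level at the receiver (point-source: −20·log₁₀(r/r_ref)), then combine on an intensity basis.
transformer: 70 − 20·log₁₀(27.4/2.0) = 70 − 22.73 = 47.27 dB SPL.
cooling tower: 82 − 20·log₁₀(12.3/1.5) = 82 − 18.28 = 63.72 dB SPL.
air handling unit: 85 − 20·log₁₀(21.0/2.7) = 85 − 17.82 = 67.18 dB SPL.
Σ 10^(L/10) = 7.638e+06 → L_total = 10·log₁₀(7.638e+06) = 68.83 dB SPL.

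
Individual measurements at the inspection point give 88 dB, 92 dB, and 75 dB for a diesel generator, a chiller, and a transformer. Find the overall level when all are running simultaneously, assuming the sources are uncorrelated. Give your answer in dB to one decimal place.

93.5 dB

For uncorrelated sources the intensities add, so convert each level to linear form, sum, and take 10·log₁₀ of the total.
Σ 10^(L/10) = 10^(88/10) + 10^(92/10) + 10^(75/10) = 2.247e+09.
L_total = 10·log₁₀(2.247e+09) = 93.52 dB.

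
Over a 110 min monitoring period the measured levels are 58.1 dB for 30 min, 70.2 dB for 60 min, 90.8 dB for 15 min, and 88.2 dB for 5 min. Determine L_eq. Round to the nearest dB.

L_eq = 10·log₁₀[(1/T)·Σ tᵢ·10^(Lᵢ/10)] with T = 110 min.
Σ tᵢ·10^(Lᵢ/10) = 30·10^(58.1/10) + 60·10^(70.2/10) + 15·10^(90.8/10) + 5·10^(88.2/10) = 2.199e+10.
L_eq = 10·log₁₀(2.199e+10/110) = 83.01 dB.

83 dB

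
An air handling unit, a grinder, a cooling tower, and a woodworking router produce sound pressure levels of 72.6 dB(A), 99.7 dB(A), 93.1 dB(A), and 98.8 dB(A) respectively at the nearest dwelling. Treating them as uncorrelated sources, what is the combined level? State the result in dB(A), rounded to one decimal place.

102.8 dB(A)

For uncorrelated sources the intensities add, so convert each level to linear form, sum, and take 10·log₁₀ of the total.
Σ 10^(L/10) = 10^(72.6/10) + 10^(99.7/10) + 10^(93.1/10) + 10^(98.8/10) = 1.898e+10.
L_total = 10·log₁₀(1.898e+10) = 102.78 dB(A).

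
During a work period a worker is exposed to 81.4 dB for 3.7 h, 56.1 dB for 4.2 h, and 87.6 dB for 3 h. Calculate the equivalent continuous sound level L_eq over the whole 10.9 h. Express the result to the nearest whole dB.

83 dB

The energy average is taken in the linear domain: L_eq = 10·log₁₀[(Σ tᵢ·10^(Lᵢ/10))/T], T = 10.9 h.
Σ tᵢ·10^(Lᵢ/10) = 3.7·10^(81.4/10) + 4.2·10^(56.1/10) + 3·10^(87.6/10) = 2.239e+09.
L_eq = 10·log₁₀(2.239e+09/10.9) = 83.13 dB.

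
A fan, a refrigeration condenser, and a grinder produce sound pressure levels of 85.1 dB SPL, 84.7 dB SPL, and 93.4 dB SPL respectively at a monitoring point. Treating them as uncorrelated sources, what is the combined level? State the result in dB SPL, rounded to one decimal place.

Incoherent sources combine by intensity addition: L_total = 10·log₁₀(Σ 10^(L_i/10)).
Σ 10^(L/10) = 10^(85.1/10) + 10^(84.7/10) + 10^(93.4/10) = 2.806e+09.
L_total = 10·log₁₀(2.806e+09) = 94.48 dB SPL.

94.5 dB SPL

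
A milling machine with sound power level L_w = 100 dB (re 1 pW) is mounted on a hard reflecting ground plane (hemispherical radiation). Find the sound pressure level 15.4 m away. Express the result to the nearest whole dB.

The power spreads over a hemisphere of area 2π·r², so L_p = L_w − 10·log₁₀(2π·r²).
2π·r² = 1490 m², 10·log₁₀ of that is 31.732 dB.
L_p = 100 − 31.732 = 68.27 dB.

68 dB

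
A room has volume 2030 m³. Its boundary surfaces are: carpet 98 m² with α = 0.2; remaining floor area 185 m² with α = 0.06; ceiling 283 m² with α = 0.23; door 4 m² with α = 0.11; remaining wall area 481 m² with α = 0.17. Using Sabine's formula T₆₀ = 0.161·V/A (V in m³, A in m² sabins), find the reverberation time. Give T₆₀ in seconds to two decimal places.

1.84 s

Total absorption A = 98·0.2 + 185·0.06 + 283·0.23 + 4·0.11 + 481·0.17 = 178.00 m² sabins.
T₆₀ = 0.161·V/A = 0.161·2030/178.00 = 1.836 s.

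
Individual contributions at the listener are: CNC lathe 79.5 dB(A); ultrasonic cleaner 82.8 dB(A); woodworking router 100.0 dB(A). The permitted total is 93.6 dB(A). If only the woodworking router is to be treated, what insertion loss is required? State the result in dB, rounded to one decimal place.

7.0 dB

Everything except the woodworking router sums to 10^(79.5/10) + 10^(82.8/10) = 2.797e+08 in linear terms, 84.47 dB(A).
To meet 93.6 dB(A) overall, the treated woodworking router may contribute at most 10^(93.6/10) − 2.797e+08 = 2.011e+09, i.e. 93.03 dB(A).
So the woodworking router must be reduced from 100.0 to 93.03 dB(A): IL = 6.97 dB.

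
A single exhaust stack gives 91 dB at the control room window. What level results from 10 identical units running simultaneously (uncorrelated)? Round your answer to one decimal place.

L_total = L₁ + 10·log₁₀ N for N identical incoherent sources.
L_total = 91 + 10·log₁₀(10) = 91 + 10.000 = 101.00 dB.

101.0 dB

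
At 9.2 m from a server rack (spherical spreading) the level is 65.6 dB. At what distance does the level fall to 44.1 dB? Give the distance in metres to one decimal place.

For a point source L₁ − L₂ = 20·log₁₀(r₂/r₁), so r₂ = r₁·10^((L₁−L₂)/20).
r₂ = 9.2·10^((65.6−44.1)/20) = 9.2·10^(21.5/20) = 109.34 m.

109.3 m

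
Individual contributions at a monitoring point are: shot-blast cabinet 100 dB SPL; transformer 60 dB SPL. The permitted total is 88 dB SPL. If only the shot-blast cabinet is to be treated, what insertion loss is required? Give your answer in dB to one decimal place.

12.0 dB

The untreated sources together contribute 10^(60/10) = 1.000e+06, i.e. 60.00 dB SPL.
To meet 88 dB SPL overall, the treated shot-blast cabinet may contribute at most 10^(88/10) − 1.000e+06 = 6.300e+08, i.e. 87.99 dB SPL.
So the shot-blast cabinet must be reduced from 100 to 87.99 dB SPL: IL = 12.01 dB.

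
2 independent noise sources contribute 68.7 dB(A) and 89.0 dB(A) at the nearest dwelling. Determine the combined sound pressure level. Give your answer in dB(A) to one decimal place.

89.0 dB(A)

For uncorrelated sources the intensities add, so convert each level to linear form, sum, and take 10·log₁₀ of the total.
Σ 10^(L/10) = 10^(68.7/10) + 10^(89.0/10) = 8.017e+08.
L_total = 10·log₁₀(8.017e+08) = 89.04 dB(A).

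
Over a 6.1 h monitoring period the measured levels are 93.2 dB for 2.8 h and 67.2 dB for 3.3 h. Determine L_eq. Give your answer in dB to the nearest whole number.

Weight each interval's intensity by its duration and average over T = 6.1 h:
Σ tᵢ·10^(Lᵢ/10) = 2.8·10^(93.2/10) + 3.3·10^(67.2/10) = 5.867e+09.
L_eq = 10·log₁₀(5.867e+09/6.1) = 89.83 dB.

90 dB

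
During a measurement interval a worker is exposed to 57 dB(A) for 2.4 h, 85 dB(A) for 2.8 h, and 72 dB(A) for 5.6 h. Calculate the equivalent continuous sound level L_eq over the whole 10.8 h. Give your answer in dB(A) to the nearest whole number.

80 dB(A)

L_eq = 10·log₁₀[(1/T)·Σ tᵢ·10^(Lᵢ/10)] with T = 10.8 h.
Σ tᵢ·10^(Lᵢ/10) = 2.4·10^(57/10) + 2.8·10^(85/10) + 5.6·10^(72/10) = 9.754e+08.
L_eq = 10·log₁₀(9.754e+08/10.8) = 79.56 dB(A).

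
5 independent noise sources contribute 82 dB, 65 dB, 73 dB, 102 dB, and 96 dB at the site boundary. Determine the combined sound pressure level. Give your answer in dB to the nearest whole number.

Incoherent sources combine by intensity addition: L_total = 10·log₁₀(Σ 10^(L_i/10)).
Σ 10^(L/10) = 10^(82/10) + 10^(65/10) + 10^(73/10) + 10^(102/10) + 10^(96/10) = 2.001e+10.
L_total = 10·log₁₀(2.001e+10) = 103.01 dB.

103 dB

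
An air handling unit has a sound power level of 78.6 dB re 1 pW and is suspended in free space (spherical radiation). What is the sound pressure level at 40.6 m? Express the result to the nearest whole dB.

35 dB

Free-field spherical radiation: L_p = L_w − 10·log₁₀(4π·r²), r = 40.6 m.
4π·r² = 2.071e+04 m², 10·log₁₀ of that is 43.163 dB.
L_p = 78.6 − 43.163 = 35.44 dB.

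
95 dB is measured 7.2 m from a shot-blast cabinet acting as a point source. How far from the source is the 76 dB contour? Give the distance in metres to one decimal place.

Point-source spreading drops the level by 20·log₁₀(r₂/r₁); inverting, r₂/r₁ = 10^(ΔL/20).
r₂ = 7.2·10^((95−76)/20) = 7.2·10^(19.0/20) = 64.17 m.

64.2 m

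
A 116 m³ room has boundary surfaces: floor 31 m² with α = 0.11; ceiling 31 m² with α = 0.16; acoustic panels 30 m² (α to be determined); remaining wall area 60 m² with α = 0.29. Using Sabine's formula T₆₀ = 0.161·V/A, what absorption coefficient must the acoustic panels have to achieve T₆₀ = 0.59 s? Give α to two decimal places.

A = 0.161·V/T₆₀ = 0.161·116/0.59 = 31.65 m² sabins.
Absorption from the other surfaces = 31·0.11 + 31·0.16 + 60·0.29 = 25.77 m², so the acoustic panels must supply 5.88 m² over 30 m².
α = 5.88/30 = 0.196.

0.20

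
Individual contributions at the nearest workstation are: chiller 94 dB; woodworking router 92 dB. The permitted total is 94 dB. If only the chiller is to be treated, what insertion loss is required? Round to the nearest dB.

The untreated sources together contribute 10^(92/10) = 1.585e+09, i.e. 92.00 dB.
To meet 94 dB overall, the treated chiller may contribute at most 10^(94/10) − 1.585e+09 = 9.270e+08, i.e. 89.67 dB.
Required insertion loss = 94 − 89.67 = 4.33 dB.

4 dB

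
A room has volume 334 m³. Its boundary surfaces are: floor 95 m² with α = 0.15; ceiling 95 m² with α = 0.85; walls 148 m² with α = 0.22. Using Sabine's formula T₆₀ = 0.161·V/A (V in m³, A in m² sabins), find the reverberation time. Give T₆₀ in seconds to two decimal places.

0.42 s

Total absorption A = 95·0.15 + 95·0.85 + 148·0.22 = 127.56 m² sabins.
T₆₀ = 0.161 × 334 / 127.56 = 0.422 s.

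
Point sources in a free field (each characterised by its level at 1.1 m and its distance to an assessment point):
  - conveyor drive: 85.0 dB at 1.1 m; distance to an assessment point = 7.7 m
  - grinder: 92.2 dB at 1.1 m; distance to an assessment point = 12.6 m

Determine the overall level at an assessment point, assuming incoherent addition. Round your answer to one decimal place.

72.8 dB

Apply inverse-square spreading to bring every level to the receiver, then sum 10^(L/10).
conveyor drive: 85.0 − 20·log₁₀(7.7/1.1) = 85.0 − 16.90 = 68.10 dB.
grinder: 92.2 − 20·log₁₀(12.6/1.1) = 92.2 − 21.18 = 71.02 dB.
Σ 10^(L/10) = 1.910e+07 → L_total = 10·log₁₀(1.910e+07) = 72.81 dB.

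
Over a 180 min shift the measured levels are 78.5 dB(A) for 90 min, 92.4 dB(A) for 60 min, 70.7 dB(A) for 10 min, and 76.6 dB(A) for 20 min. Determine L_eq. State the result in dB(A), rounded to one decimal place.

87.9 dB(A)

L_eq = 10·log₁₀[(1/T)·Σ tᵢ·10^(Lᵢ/10)] with T = 180 min.
Σ tᵢ·10^(Lᵢ/10) = 90·10^(78.5/10) + 60·10^(92.4/10) + 10·10^(70.7/10) + 20·10^(76.6/10) = 1.117e+11.
L_eq = 10·log₁₀(1.117e+11/180) = 87.93 dB(A).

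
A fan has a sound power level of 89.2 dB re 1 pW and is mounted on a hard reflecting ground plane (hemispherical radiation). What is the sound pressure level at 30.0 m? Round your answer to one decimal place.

51.7 dB

The power spreads over a hemisphere of area 2π·r², so L_p = L_w − 10·log₁₀(2π·r²).
2π·r² = 5655 m², 10·log₁₀ of that is 37.524 dB.
L_p = 89.2 − 37.524 = 51.68 dB.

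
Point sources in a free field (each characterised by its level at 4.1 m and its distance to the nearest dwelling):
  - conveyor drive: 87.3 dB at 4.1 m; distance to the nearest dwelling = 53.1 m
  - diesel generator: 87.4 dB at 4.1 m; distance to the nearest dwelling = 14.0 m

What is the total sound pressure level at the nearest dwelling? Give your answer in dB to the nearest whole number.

77 dB

Propagate each source to the receiver with L = L_ref − 20·log₁₀(r/r_ref), then add intensities.
conveyor drive: 87.3 − 20·log₁₀(53.1/4.1) = 87.3 − 22.25 = 65.05 dB.
diesel generator: 87.4 − 20·log₁₀(14.0/4.1) = 87.4 − 10.67 = 76.73 dB.
Σ 10^(L/10) = 5.033e+07 → L_total = 10·log₁₀(5.033e+07) = 77.02 dB.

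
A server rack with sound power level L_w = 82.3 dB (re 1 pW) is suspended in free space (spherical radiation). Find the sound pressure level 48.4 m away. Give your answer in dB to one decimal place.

37.6 dB

Free-field spherical radiation: L_p = L_w − 10·log₁₀(4π·r²), r = 48.4 m.
4π·r² = 2.944e+04 m², 10·log₁₀ of that is 44.689 dB.
L_p = 82.3 − 44.689 = 37.61 dB.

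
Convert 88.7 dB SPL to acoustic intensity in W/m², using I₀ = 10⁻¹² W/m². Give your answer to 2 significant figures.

0.00074 W/m²

I/I₀ = 10^(88.7/10) = 7.413e+08, so I = 7.413e+08 × 10⁻¹² W/m².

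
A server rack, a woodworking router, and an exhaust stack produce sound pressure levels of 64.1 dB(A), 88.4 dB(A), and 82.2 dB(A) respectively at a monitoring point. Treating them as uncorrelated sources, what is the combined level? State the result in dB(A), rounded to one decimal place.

Incoherent sources combine by intensity addition: L_total = 10·log₁₀(Σ 10^(L_i/10)).
Σ 10^(L/10) = 10^(64.1/10) + 10^(88.4/10) + 10^(82.2/10) = 8.604e+08.
L_total = 10·log₁₀(8.604e+08) = 89.35 dB(A).

89.3 dB(A)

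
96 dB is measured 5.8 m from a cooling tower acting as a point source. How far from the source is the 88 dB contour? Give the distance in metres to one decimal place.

14.6 m

Point-source spreading drops the level by 20·log₁₀(r₂/r₁); inverting, r₂/r₁ = 10^(ΔL/20).
r₂ = 5.8·10^((96−88)/20) = 5.8·10^(8.0/20) = 14.57 m.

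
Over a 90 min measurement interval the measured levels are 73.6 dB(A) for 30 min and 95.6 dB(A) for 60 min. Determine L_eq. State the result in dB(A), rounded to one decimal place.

L_eq = 10·log₁₀[(1/T)·Σ tᵢ·10^(Lᵢ/10)] with T = 90 min.
Σ tᵢ·10^(Lᵢ/10) = 30·10^(73.6/10) + 60·10^(95.6/10) = 2.185e+11.
L_eq = 10·log₁₀(2.185e+11/90) = 93.85 dB(A).

93.9 dB(A)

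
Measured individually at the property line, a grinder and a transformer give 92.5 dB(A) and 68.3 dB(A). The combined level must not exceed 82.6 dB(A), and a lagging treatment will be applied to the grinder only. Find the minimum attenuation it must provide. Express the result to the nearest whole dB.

The untreated sources together contribute 10^(68.3/10) = 6.761e+06, i.e. 68.30 dB(A).
The limit corresponds to 10^(82.6/10) = 1.820e+08; subtracting the fixed part leaves 1.752e+08 for the grinder, i.e. 82.44 dB(A).
So the grinder must be reduced from 92.5 to 82.44 dB(A): IL = 10.06 dB.

10 dB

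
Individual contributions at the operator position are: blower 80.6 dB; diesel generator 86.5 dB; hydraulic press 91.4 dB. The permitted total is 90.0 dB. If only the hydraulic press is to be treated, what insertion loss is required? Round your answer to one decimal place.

The untreated sources together contribute 10^(80.6/10) + 10^(86.5/10) = 5.615e+08, i.e. 87.49 dB.
To meet 90.0 dB overall, the treated hydraulic press may contribute at most 10^(90.0/10) − 5.615e+08 = 4.385e+08, i.e. 86.42 dB.
Required insertion loss = 91.4 − 86.42 = 4.98 dB.

5.0 dB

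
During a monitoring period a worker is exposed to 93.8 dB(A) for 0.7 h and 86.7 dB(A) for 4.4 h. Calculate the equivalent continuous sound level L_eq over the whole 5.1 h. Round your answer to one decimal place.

88.6 dB(A)

Weight each interval's intensity by its duration and average over T = 5.1 h:
Σ tᵢ·10^(Lᵢ/10) = 0.7·10^(93.8/10) + 4.4·10^(86.7/10) = 3.737e+09.
L_eq = 10·log₁₀(3.737e+09/5.1) = 88.65 dB(A).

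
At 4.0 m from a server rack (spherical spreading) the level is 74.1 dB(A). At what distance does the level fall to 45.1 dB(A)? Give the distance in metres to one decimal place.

112.7 m

The 29.0 dB drop corresponds to a distance ratio of 10^(29.0/20) for a point source.
r₂ = 4.0·10^((74.1−45.1)/20) = 4.0·10^(29.0/20) = 112.74 m.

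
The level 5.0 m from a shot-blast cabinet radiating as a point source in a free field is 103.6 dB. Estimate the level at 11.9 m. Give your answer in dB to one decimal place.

Spherical spreading from a point source gives a 20·log₁₀(r₂/r₁) drop.
L₂ = 103.6 − 20·log₁₀(11.9/5.0) = 103.6 − 7.532 = 96.07 dB.

96.1 dB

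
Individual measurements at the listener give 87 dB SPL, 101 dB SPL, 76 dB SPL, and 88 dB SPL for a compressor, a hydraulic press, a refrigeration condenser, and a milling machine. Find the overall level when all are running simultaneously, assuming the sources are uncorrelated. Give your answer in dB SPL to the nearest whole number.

101 dB SPL

For uncorrelated sources the intensities add, so convert each level to linear form, sum, and take 10·log₁₀ of the total.
Σ 10^(L/10) = 10^(87/10) + 10^(101/10) + 10^(76/10) + 10^(88/10) = 1.376e+10.
L_total = 10·log₁₀(1.376e+10) = 101.39 dB SPL.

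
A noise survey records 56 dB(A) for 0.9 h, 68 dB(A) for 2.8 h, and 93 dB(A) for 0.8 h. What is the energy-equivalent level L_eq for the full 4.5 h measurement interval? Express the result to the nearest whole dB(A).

Weight each interval's intensity by its duration and average over T = 4.5 h:
Σ tᵢ·10^(Lᵢ/10) = 0.9·10^(56/10) + 2.8·10^(68/10) + 0.8·10^(93/10) = 1.614e+09.
L_eq = 10·log₁₀(1.614e+09/4.5) = 85.55 dB(A).

86 dB(A)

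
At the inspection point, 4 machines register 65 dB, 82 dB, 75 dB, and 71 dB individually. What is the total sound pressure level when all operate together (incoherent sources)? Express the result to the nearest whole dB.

83 dB

Incoherent sources combine by intensity addition: L_total = 10·log₁₀(Σ 10^(L_i/10)).
Σ 10^(L/10) = 10^(65/10) + 10^(82/10) + 10^(75/10) + 10^(71/10) = 2.059e+08.
L_total = 10·log₁₀(2.059e+08) = 83.14 dB.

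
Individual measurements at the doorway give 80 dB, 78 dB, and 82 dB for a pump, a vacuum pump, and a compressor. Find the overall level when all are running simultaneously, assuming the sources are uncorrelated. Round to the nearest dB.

85 dB

For uncorrelated sources the intensities add, so convert each level to linear form, sum, and take 10·log₁₀ of the total.
Σ 10^(L/10) = 10^(80/10) + 10^(78/10) + 10^(82/10) = 3.216e+08.
L_total = 10·log₁₀(3.216e+08) = 85.07 dB.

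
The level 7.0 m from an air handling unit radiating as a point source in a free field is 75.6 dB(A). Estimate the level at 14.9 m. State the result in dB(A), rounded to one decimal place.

69.0 dB(A)

For a point source, L₂ = L₁ − 20·log₁₀(r₂/r₁).
L₂ = 75.6 − 20·log₁₀(14.9/7.0) = 75.6 − 6.562 = 69.04 dB(A).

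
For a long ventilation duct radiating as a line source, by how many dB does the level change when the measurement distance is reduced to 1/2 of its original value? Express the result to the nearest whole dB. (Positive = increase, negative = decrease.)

+3 dB

With cylindrical spreading the level changes by −10·log₁₀(r₂/r₁).
ΔL = −10·log₁₀(0.5) = +3.01 dB.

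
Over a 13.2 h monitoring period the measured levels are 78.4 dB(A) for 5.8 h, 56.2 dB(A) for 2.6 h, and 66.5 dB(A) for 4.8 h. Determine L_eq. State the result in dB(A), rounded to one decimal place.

75.1 dB(A)

L_eq = 10·log₁₀[(1/T)·Σ tᵢ·10^(Lᵢ/10)] with T = 13.2 h.
Σ tᵢ·10^(Lᵢ/10) = 5.8·10^(78.4/10) + 2.6·10^(56.2/10) + 4.8·10^(66.5/10) = 4.238e+08.
L_eq = 10·log₁₀(4.238e+08/13.2) = 75.07 dB(A).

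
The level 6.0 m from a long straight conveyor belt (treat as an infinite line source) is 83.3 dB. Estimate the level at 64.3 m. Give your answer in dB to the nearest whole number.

Cylindrical spreading from a line source gives a 10·log₁₀(r₂/r₁) drop.
L₂ = 83.3 − 10·log₁₀(64.3/6.0) = 83.3 − 10.301 = 73.00 dB.

73 dB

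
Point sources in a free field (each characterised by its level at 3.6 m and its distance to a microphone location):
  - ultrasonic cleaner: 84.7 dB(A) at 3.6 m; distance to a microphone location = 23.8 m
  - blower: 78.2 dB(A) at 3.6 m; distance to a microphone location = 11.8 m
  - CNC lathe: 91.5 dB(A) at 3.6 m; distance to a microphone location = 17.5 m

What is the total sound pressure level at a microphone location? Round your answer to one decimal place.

Apply inverse-square spreading to bring every level to the receiver, then sum 10^(L/10).
ultrasonic cleaner: 84.7 − 20·log₁₀(23.8/3.6) = 84.7 − 16.41 = 68.29 dB(A).
blower: 78.2 − 20·log₁₀(11.8/3.6) = 78.2 − 10.31 = 67.89 dB(A).
CNC lathe: 91.5 − 20·log₁₀(17.5/3.6) = 91.5 − 13.73 = 77.77 dB(A).
Σ 10^(L/10) = 7.268e+07 → L_total = 10·log₁₀(7.268e+07) = 78.61 dB(A).

78.6 dB(A)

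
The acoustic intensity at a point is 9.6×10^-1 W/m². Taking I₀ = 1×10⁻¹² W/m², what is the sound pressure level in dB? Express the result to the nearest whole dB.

L = 10·log₁₀(I/I₀) = 10·log₁₀(9.6×10^-1/10⁻¹²) = 10·log₁₀(9.6×10^11).
L = 10·(0.9823 + 11) = 119.82 dB.

120 dB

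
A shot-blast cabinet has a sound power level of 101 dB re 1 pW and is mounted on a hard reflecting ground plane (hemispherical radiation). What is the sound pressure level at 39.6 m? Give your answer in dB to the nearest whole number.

The power spreads over a hemisphere of area 2π·r², so L_p = L_w − 10·log₁₀(2π·r²).
2π·r² = 9853 m², 10·log₁₀ of that is 39.936 dB.
L_p = 101 − 39.936 = 61.06 dB.

61 dB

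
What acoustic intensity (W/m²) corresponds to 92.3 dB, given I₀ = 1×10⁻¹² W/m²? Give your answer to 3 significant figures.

0.00170 W/m²

L = 10·log₁₀(I/I₀) ⇒ I = I₀·10^(L/10) = 10⁻¹² × 10^9.23.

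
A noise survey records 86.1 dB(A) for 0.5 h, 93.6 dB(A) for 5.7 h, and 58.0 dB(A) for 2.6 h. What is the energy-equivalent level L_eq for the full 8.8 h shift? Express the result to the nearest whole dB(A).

Weight each interval's intensity by its duration and average over T = 8.8 h:
Σ tᵢ·10^(Lᵢ/10) = 0.5·10^(86.1/10) + 5.7·10^(93.6/10) + 2.6·10^(58.0/10) = 1.326e+10.
L_eq = 10·log₁₀(1.326e+10/8.8) = 91.78 dB(A).

92 dB(A)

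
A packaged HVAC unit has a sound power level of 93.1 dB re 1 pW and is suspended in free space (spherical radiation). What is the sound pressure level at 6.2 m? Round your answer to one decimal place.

66.3 dB

Free-field spherical radiation: L_p = L_w − 10·log₁₀(4π·r²), r = 6.2 m.
4π·r² = 483.1 m², 10·log₁₀ of that is 26.840 dB.
L_p = 93.1 − 26.840 = 66.26 dB.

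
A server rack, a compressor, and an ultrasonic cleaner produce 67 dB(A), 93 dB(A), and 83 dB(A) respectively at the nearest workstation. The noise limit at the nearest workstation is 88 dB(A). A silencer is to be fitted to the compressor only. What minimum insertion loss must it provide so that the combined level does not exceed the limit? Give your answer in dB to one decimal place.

Everything except the compressor sums to 10^(67/10) + 10^(83/10) = 2.045e+08 in linear terms, 83.11 dB(A).
To meet 88 dB(A) overall, the treated compressor may contribute at most 10^(88/10) − 2.045e+08 = 4.264e+08, i.e. 86.30 dB(A).
Required insertion loss = 93 − 86.30 = 6.70 dB.

6.7 dB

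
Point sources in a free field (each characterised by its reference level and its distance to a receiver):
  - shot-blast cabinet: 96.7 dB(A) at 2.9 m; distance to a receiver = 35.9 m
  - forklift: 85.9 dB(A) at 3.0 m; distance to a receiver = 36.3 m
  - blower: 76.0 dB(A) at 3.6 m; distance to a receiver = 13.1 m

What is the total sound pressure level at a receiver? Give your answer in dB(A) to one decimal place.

First find each source's level at the receiver (point-source: −20·log₁₀(r/r_ref)), then combine on an intensity basis.
shot-blast cabinet: 96.7 − 20·log₁₀(35.9/2.9) = 96.7 − 21.85 = 74.85 dB(A).
forklift: 85.9 − 20·log₁₀(36.3/3.0) = 85.9 − 21.66 = 64.24 dB(A).
blower: 76.0 − 20·log₁₀(13.1/3.6) = 76.0 − 11.22 = 64.78 dB(A).
Σ 10^(L/10) = 3.619e+07 → L_total = 10·log₁₀(3.619e+07) = 75.59 dB(A).

75.6 dB(A)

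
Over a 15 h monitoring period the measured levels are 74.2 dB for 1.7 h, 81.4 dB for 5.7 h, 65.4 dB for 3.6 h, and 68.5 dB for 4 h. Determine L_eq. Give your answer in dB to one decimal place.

77.6 dB

The energy average is taken in the linear domain: L_eq = 10·log₁₀[(Σ tᵢ·10^(Lᵢ/10))/T], T = 15 h.
Σ tᵢ·10^(Lᵢ/10) = 1.7·10^(74.2/10) + 5.7·10^(81.4/10) + 3.6·10^(65.4/10) + 4·10^(68.5/10) = 8.723e+08.
L_eq = 10·log₁₀(8.723e+08/15) = 77.65 dB.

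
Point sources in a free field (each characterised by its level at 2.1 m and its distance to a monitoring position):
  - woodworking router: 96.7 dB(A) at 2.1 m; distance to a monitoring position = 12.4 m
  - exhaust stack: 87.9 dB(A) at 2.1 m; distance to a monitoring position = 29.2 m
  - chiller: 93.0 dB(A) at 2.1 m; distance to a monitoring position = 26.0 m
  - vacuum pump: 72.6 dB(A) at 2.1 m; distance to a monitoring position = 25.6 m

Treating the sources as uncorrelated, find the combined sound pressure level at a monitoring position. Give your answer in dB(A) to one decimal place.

81.8 dB(A)

First find each source's level at the receiver (point-source: −20·log₁₀(r/r_ref)), then combine on an intensity basis.
woodworking router: 96.7 − 20·log₁₀(12.4/2.1) = 96.7 − 15.42 = 81.28 dB(A).
exhaust stack: 87.9 − 20·log₁₀(29.2/2.1) = 87.9 − 22.86 = 65.04 dB(A).
chiller: 93.0 − 20·log₁₀(26.0/2.1) = 93.0 − 21.86 = 71.14 dB(A).
vacuum pump: 72.6 − 20·log₁₀(25.6/2.1) = 72.6 − 21.72 = 50.88 dB(A).
Σ 10^(L/10) = 1.505e+08 → L_total = 10·log₁₀(1.505e+08) = 81.77 dB(A).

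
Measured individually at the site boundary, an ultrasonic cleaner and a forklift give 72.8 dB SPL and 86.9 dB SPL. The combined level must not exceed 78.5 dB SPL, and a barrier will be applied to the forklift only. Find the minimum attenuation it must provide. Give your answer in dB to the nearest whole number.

10 dB

Everything except the forklift sums to 10^(72.8/10) = 1.905e+07 in linear terms, 72.80 dB SPL.
The limit corresponds to 10^(78.5/10) = 7.079e+07; subtracting the fixed part leaves 5.174e+07 for the forklift, i.e. 77.14 dB SPL.
So the forklift must be reduced from 86.9 to 77.14 dB SPL: IL = 9.76 dB.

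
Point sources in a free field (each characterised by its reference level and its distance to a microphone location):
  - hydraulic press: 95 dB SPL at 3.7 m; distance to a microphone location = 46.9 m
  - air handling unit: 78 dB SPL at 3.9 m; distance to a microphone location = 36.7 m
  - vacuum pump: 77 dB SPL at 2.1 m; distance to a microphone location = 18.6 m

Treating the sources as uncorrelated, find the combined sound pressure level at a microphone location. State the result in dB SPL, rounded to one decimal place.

73.2 dB SPL

Propagate each source to the receiver with L = L_ref − 20·log₁₀(r/r_ref), then add intensities.
hydraulic press: 95 − 20·log₁₀(46.9/3.7) = 95 − 22.06 = 72.94 dB SPL.
air handling unit: 78 − 20·log₁₀(36.7/3.9) = 78 − 19.47 = 58.53 dB SPL.
vacuum pump: 77 − 20·log₁₀(18.6/2.1) = 77 − 18.95 = 58.05 dB SPL.
Σ 10^(L/10) = 2.103e+07 → L_total = 10·log₁₀(2.103e+07) = 73.23 dB SPL.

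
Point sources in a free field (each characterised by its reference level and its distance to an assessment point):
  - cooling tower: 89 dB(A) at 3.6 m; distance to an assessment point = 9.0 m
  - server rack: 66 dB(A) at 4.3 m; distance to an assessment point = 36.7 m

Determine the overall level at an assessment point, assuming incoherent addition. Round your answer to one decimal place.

First find each source's level at the receiver (point-source: −20·log₁₀(r/r_ref)), then combine on an intensity basis.
cooling tower: 89 − 20·log₁₀(9.0/3.6) = 89 − 7.96 = 81.04 dB(A).
server rack: 66 − 20·log₁₀(36.7/4.3) = 66 − 18.62 = 47.38 dB(A).
Σ 10^(L/10) = 1.271e+08 → L_total = 10·log₁₀(1.271e+08) = 81.04 dB(A).

81.0 dB(A)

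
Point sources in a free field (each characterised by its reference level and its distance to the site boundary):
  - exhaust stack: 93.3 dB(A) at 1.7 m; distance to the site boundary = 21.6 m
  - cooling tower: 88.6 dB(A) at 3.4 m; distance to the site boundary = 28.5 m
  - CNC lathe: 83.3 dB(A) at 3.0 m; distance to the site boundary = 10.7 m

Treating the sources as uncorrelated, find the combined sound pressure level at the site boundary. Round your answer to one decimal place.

Propagate each source to the receiver with L = L_ref − 20·log₁₀(r/r_ref), then add intensities.
exhaust stack: 93.3 − 20·log₁₀(21.6/1.7) = 93.3 − 22.08 = 71.22 dB(A).
cooling tower: 88.6 − 20·log₁₀(28.5/3.4) = 88.6 − 18.47 = 70.13 dB(A).
CNC lathe: 83.3 − 20·log₁₀(10.7/3.0) = 83.3 − 11.05 = 72.25 dB(A).
Σ 10^(L/10) = 4.036e+07 → L_total = 10·log₁₀(4.036e+07) = 76.06 dB(A).

76.1 dB(A)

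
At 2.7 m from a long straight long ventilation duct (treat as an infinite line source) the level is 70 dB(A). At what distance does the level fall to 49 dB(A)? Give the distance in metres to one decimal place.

339.9 m

Line-source spreading drops the level by 10·log₁₀(r₂/r₁); inverting, r₂/r₁ = 10^(ΔL/10).
r₂ = 2.7·10^((70−49)/10) = 2.7·10^(21.0/10) = 339.91 m.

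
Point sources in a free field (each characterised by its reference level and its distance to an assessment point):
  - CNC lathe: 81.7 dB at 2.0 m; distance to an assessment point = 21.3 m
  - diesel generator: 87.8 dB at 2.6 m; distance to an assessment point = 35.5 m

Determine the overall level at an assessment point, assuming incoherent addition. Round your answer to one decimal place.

First find each source's level at the receiver (point-source: −20·log₁₀(r/r_ref)), then combine on an intensity basis.
CNC lathe: 81.7 − 20·log₁₀(21.3/2.0) = 81.7 − 20.55 = 61.15 dB.
diesel generator: 87.8 − 20·log₁₀(35.5/2.6) = 87.8 − 22.71 = 65.09 dB.
Σ 10^(L/10) = 4.536e+06 → L_total = 10·log₁₀(4.536e+06) = 66.57 dB.

66.6 dB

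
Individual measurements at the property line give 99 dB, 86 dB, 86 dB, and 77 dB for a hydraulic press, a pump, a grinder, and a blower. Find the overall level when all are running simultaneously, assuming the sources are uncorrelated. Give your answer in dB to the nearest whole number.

Incoherent sources combine by intensity addition: L_total = 10·log₁₀(Σ 10^(L_i/10)).
Σ 10^(L/10) = 10^(99/10) + 10^(86/10) + 10^(86/10) + 10^(77/10) = 8.790e+09.
L_total = 10·log₁₀(8.790e+09) = 99.44 dB.

99 dB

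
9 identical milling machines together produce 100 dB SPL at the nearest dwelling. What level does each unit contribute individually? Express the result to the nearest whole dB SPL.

Dividing the total intensity by 9 lowers the level by 10·log₁₀ 9 = 9.542 dB: L₁ = 100 − 9.542.

90 dB SPL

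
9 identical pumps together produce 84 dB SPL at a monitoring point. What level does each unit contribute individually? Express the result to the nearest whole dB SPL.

For N identical incoherent sources L_total = L₁ + 10·log₁₀ N, so L₁ = 84 − 10·log₁₀(9) = 84 − 9.542.

74 dB SPL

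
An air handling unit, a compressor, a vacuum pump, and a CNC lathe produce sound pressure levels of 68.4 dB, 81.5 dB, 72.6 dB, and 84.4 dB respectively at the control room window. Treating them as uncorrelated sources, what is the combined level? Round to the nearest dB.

86 dB

Incoherent sources combine by intensity addition: L_total = 10·log₁₀(Σ 10^(L_i/10)).
Σ 10^(L/10) = 10^(68.4/10) + 10^(81.5/10) + 10^(72.6/10) + 10^(84.4/10) = 4.418e+08.
L_total = 10·log₁₀(4.418e+08) = 86.45 dB.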